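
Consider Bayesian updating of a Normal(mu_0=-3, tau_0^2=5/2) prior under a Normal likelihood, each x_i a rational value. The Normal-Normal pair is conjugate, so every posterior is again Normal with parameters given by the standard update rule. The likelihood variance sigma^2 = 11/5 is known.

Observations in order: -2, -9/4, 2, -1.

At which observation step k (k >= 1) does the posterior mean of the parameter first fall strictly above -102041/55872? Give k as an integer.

k = 3

obs 1: x=-2 → posterior Normal(-116/47, 55/47)
obs 2: x=-9/4 → posterior Normal(-689/288, 55/72)
obs 3: x=2 → posterior Normal(-489/388, 55/97)
obs 4: x=-1 → posterior Normal(-589/488, 55/122)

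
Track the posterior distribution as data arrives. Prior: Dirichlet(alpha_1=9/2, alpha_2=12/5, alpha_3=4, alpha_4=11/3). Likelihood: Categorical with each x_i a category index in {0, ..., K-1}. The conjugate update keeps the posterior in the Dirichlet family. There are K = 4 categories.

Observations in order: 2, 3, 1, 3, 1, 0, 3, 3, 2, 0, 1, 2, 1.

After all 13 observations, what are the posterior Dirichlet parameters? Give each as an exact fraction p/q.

alpha_1=13/2, alpha_2=32/5, alpha_3=7, alpha_4=23/3

obs 1: x=2 → posterior Dirichlet(9/2, 12/5, 5, 11/3)
obs 2: x=3 → posterior Dirichlet(9/2, 12/5, 5, 14/3)
obs 3: x=1 → posterior Dirichlet(9/2, 17/5, 5, 14/3)
obs 4: x=3 → posterior Dirichlet(9/2, 17/5, 5, 17/3)
obs 5: x=1 → posterior Dirichlet(9/2, 22/5, 5, 17/3)
obs 6: x=0 → posterior Dirichlet(11/2, 22/5, 5, 17/3)
obs 7: x=3 → posterior Dirichlet(11/2, 22/5, 5, 20/3)
obs 8: x=3 → posterior Dirichlet(11/2, 22/5, 5, 23/3)
obs 9: x=2 → posterior Dirichlet(11/2, 22/5, 6, 23/3)
obs 10: x=0 → posterior Dirichlet(13/2, 22/5, 6, 23/3)
obs 11: x=1 → posterior Dirichlet(13/2, 27/5, 6, 23/3)
obs 12: x=2 → posterior Dirichlet(13/2, 27/5, 7, 23/3)
obs 13: x=1 → posterior Dirichlet(13/2, 32/5, 7, 23/3)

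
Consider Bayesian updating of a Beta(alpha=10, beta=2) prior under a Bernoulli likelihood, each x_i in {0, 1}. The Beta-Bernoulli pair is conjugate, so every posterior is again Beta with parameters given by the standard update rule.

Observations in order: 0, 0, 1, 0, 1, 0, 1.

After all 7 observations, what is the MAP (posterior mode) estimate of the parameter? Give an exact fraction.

12/17

obs 1: x=0 → posterior Beta(10, 3)
obs 2: x=0 → posterior Beta(10, 4)
obs 3: x=1 → posterior Beta(11, 4)
obs 4: x=0 → posterior Beta(11, 5)
obs 5: x=1 → posterior Beta(12, 5)
obs 6: x=0 → posterior Beta(12, 6)
obs 7: x=1 → posterior Beta(13, 6)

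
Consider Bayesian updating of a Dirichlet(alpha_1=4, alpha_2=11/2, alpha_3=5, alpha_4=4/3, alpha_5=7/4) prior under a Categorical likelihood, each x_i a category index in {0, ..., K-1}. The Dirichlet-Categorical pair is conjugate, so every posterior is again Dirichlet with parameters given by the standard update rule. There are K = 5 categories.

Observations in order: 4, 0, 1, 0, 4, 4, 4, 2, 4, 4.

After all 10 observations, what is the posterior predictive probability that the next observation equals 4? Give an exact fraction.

obs 1: x=4 → posterior Dirichlet(4, 11/2, 5, 4/3, 11/4)
obs 2: x=0 → posterior Dirichlet(5, 11/2, 5, 4/3, 11/4)
obs 3: x=1 → posterior Dirichlet(5, 13/2, 5, 4/3, 11/4)
obs 4: x=0 → posterior Dirichlet(6, 13/2, 5, 4/3, 11/4)
obs 5: x=4 → posterior Dirichlet(6, 13/2, 5, 4/3, 15/4)
obs 6: x=4 → posterior Dirichlet(6, 13/2, 5, 4/3, 19/4)
obs 7: x=4 → posterior Dirichlet(6, 13/2, 5, 4/3, 23/4)
obs 8: x=2 → posterior Dirichlet(6, 13/2, 6, 4/3, 23/4)
obs 9: x=4 → posterior Dirichlet(6, 13/2, 6, 4/3, 27/4)
obs 10: x=4 → posterior Dirichlet(6, 13/2, 6, 4/3, 31/4)

93/331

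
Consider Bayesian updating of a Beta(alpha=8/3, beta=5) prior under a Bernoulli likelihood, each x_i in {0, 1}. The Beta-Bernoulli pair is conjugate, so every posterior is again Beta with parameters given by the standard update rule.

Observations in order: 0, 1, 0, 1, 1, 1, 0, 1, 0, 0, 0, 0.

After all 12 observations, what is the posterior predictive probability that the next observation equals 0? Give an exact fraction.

obs 1: x=0 → posterior Beta(8/3, 6)
obs 2: x=1 → posterior Beta(11/3, 6)
obs 3: x=0 → posterior Beta(11/3, 7)
obs 4: x=1 → posterior Beta(14/3, 7)
obs 5: x=1 → posterior Beta(17/3, 7)
obs 6: x=1 → posterior Beta(20/3, 7)
obs 7: x=0 → posterior Beta(20/3, 8)
obs 8: x=1 → posterior Beta(23/3, 8)
obs 9: x=0 → posterior Beta(23/3, 9)
obs 10: x=0 → posterior Beta(23/3, 10)
obs 11: x=0 → posterior Beta(23/3, 11)
obs 12: x=0 → posterior Beta(23/3, 12)

36/59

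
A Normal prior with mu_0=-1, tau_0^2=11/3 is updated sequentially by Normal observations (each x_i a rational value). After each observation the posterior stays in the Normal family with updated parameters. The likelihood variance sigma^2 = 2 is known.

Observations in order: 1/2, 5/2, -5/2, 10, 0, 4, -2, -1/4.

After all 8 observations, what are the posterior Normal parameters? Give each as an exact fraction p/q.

obs 1: x=1/2 → posterior Normal(-1/34, 22/17)
obs 2: x=5/2 → posterior Normal(27/28, 11/14)
obs 3: x=-5/2 → posterior Normal(-1/78, 22/39)
obs 4: x=10 → posterior Normal(219/100, 11/25)
obs 5: x=0 → posterior Normal(219/122, 22/61)
obs 6: x=4 → posterior Normal(307/144, 11/36)
obs 7: x=-2 → posterior Normal(263/166, 22/83)
obs 8: x=-1/4 → posterior Normal(515/376, 11/47)

mu_0=515/376, tau_0^2=11/47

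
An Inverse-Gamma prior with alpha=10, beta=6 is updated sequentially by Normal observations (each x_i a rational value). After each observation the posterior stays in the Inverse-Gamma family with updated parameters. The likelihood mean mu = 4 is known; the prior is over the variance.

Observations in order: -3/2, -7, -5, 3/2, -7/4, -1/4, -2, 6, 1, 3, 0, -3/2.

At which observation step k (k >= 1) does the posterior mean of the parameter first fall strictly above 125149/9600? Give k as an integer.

obs 1: x=-3/2 → posterior Inverse-Gamma(21/2, 169/8)
obs 2: x=-7 → posterior Inverse-Gamma(11, 653/8)
obs 3: x=-5 → posterior Inverse-Gamma(23/2, 977/8)
obs 4: x=3/2 → posterior Inverse-Gamma(12, 501/4)
obs 5: x=-7/4 → posterior Inverse-Gamma(25/2, 4537/32)
obs 6: x=-1/4 → posterior Inverse-Gamma(13, 2413/16)
obs 7: x=-2 → posterior Inverse-Gamma(27/2, 2701/16)
obs 8: x=6 → posterior Inverse-Gamma(14, 2733/16)
obs 9: x=1 → posterior Inverse-Gamma(29/2, 2805/16)
obs 10: x=3 → posterior Inverse-Gamma(15, 2813/16)
obs 11: x=0 → posterior Inverse-Gamma(31/2, 2941/16)
obs 12: x=-3/2 → posterior Inverse-Gamma(16, 3183/16)

k = 7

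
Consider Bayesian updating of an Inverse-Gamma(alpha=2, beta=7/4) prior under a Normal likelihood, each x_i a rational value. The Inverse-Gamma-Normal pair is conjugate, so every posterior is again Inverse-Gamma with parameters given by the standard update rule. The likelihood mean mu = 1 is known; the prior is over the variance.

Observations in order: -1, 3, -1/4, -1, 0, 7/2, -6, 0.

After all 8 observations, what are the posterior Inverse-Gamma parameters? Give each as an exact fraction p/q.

alpha=6, beta=1189/32

obs 1: x=-1 → posterior Inverse-Gamma(5/2, 15/4)
obs 2: x=3 → posterior Inverse-Gamma(3, 23/4)
obs 3: x=-1/4 → posterior Inverse-Gamma(7/2, 209/32)
obs 4: x=-1 → posterior Inverse-Gamma(4, 273/32)
obs 5: x=0 → posterior Inverse-Gamma(9/2, 289/32)
obs 6: x=7/2 → posterior Inverse-Gamma(5, 389/32)
obs 7: x=-6 → posterior Inverse-Gamma(11/2, 1173/32)
obs 8: x=0 → posterior Inverse-Gamma(6, 1189/32)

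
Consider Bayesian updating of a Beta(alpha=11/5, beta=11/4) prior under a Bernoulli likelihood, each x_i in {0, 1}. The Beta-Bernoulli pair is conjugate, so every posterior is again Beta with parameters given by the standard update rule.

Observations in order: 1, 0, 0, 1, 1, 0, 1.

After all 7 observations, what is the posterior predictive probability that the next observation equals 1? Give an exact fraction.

124/239

obs 1: x=1 → posterior Beta(16/5, 11/4)
obs 2: x=0 → posterior Beta(16/5, 15/4)
obs 3: x=0 → posterior Beta(16/5, 19/4)
obs 4: x=1 → posterior Beta(21/5, 19/4)
obs 5: x=1 → posterior Beta(26/5, 19/4)
obs 6: x=0 → posterior Beta(26/5, 23/4)
obs 7: x=1 → posterior Beta(31/5, 23/4)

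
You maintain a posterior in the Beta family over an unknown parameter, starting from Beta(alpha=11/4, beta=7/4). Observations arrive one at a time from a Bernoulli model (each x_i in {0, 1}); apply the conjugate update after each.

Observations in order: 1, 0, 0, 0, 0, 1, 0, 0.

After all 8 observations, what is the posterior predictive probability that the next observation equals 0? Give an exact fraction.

obs 1: x=1 → posterior Beta(15/4, 7/4)
obs 2: x=0 → posterior Beta(15/4, 11/4)
obs 3: x=0 → posterior Beta(15/4, 15/4)
obs 4: x=0 → posterior Beta(15/4, 19/4)
obs 5: x=0 → posterior Beta(15/4, 23/4)
obs 6: x=1 → posterior Beta(19/4, 23/4)
obs 7: x=0 → posterior Beta(19/4, 27/4)
obs 8: x=0 → posterior Beta(19/4, 31/4)

31/50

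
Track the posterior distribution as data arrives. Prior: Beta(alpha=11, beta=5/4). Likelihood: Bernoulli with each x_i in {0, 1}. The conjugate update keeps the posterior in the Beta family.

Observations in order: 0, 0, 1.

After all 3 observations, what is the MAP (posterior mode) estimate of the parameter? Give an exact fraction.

obs 1: x=0 → posterior Beta(11, 9/4)
obs 2: x=0 → posterior Beta(11, 13/4)
obs 3: x=1 → posterior Beta(12, 13/4)

44/53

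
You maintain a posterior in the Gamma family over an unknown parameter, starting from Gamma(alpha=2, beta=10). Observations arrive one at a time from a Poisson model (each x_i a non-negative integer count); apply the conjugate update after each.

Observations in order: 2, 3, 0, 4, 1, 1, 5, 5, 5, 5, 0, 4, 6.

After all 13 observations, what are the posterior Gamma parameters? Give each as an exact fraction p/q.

obs 1: x=2 → posterior Gamma(4, 11)
obs 2: x=3 → posterior Gamma(7, 12)
obs 3: x=0 → posterior Gamma(7, 13)
obs 4: x=4 → posterior Gamma(11, 14)
obs 5: x=1 → posterior Gamma(12, 15)
obs 6: x=1 → posterior Gamma(13, 16)
obs 7: x=5 → posterior Gamma(18, 17)
obs 8: x=5 → posterior Gamma(23, 18)
obs 9: x=5 → posterior Gamma(28, 19)
obs 10: x=5 → posterior Gamma(33, 20)
obs 11: x=0 → posterior Gamma(33, 21)
obs 12: x=4 → posterior Gamma(37, 22)
obs 13: x=6 → posterior Gamma(43, 23)

alpha=43, beta=23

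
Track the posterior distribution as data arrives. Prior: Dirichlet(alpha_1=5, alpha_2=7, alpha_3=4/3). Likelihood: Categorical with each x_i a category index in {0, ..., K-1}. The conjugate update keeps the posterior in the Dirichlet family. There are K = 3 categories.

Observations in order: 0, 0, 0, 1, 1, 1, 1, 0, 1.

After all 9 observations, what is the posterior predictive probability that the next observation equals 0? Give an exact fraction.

27/67

obs 1: x=0 → posterior Dirichlet(6, 7, 4/3)
obs 2: x=0 → posterior Dirichlet(7, 7, 4/3)
obs 3: x=0 → posterior Dirichlet(8, 7, 4/3)
obs 4: x=1 → posterior Dirichlet(8, 8, 4/3)
obs 5: x=1 → posterior Dirichlet(8, 9, 4/3)
obs 6: x=1 → posterior Dirichlet(8, 10, 4/3)
obs 7: x=1 → posterior Dirichlet(8, 11, 4/3)
obs 8: x=0 → posterior Dirichlet(9, 11, 4/3)
obs 9: x=1 → posterior Dirichlet(9, 12, 4/3)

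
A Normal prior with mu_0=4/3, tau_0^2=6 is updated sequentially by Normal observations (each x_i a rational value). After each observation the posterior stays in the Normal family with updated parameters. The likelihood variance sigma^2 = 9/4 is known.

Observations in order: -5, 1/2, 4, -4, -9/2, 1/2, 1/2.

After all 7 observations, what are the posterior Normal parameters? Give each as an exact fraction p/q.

obs 1: x=-5 → posterior Normal(-36/11, 18/11)
obs 2: x=1/2 → posterior Normal(-32/19, 18/19)
obs 3: x=4 → posterior Normal(0, 2/3)
obs 4: x=-4 → posterior Normal(-32/35, 18/35)
obs 5: x=-9/2 → posterior Normal(-68/43, 18/43)
obs 6: x=1/2 → posterior Normal(-64/51, 6/17)
obs 7: x=1/2 → posterior Normal(-60/59, 18/59)

mu_0=-60/59, tau_0^2=18/59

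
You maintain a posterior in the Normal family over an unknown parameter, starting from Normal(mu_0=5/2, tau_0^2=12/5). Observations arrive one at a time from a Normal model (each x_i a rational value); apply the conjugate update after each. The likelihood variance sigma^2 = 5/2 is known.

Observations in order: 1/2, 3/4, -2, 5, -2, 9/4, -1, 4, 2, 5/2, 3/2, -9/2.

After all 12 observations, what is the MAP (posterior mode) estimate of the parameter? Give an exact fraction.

obs 1: x=1/2 → posterior Normal(149/98, 60/49)
obs 2: x=3/4 → posterior Normal(185/146, 60/73)
obs 3: x=-2 → posterior Normal(89/194, 60/97)
obs 4: x=5 → posterior Normal(329/242, 60/121)
obs 5: x=-2 → posterior Normal(233/290, 12/29)
obs 6: x=9/4 → posterior Normal(341/338, 60/169)
obs 7: x=-1 → posterior Normal(293/386, 60/193)
obs 8: x=4 → posterior Normal(485/434, 60/217)
obs 9: x=2 → posterior Normal(581/482, 60/241)
obs 10: x=5/2 → posterior Normal(701/530, 12/53)
obs 11: x=3/2 → posterior Normal(773/578, 60/289)
obs 12: x=-9/2 → posterior Normal(557/626, 60/313)

557/626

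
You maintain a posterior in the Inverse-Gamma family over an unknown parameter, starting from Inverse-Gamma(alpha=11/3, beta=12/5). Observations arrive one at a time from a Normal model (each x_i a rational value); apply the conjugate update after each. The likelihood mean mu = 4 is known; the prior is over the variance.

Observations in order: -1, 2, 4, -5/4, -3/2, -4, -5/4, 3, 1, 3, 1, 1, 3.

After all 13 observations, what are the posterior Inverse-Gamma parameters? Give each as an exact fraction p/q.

obs 1: x=-1 → posterior Inverse-Gamma(25/6, 149/10)
obs 2: x=2 → posterior Inverse-Gamma(14/3, 169/10)
obs 3: x=4 → posterior Inverse-Gamma(31/6, 169/10)
obs 4: x=-5/4 → posterior Inverse-Gamma(17/3, 4909/160)
obs 5: x=-3/2 → posterior Inverse-Gamma(37/6, 7329/160)
obs 6: x=-4 → posterior Inverse-Gamma(20/3, 12449/160)
obs 7: x=-5/4 → posterior Inverse-Gamma(43/6, 7327/80)
obs 8: x=3 → posterior Inverse-Gamma(23/3, 7367/80)
obs 9: x=1 → posterior Inverse-Gamma(49/6, 7727/80)
obs 10: x=3 → posterior Inverse-Gamma(26/3, 7767/80)
obs 11: x=1 → posterior Inverse-Gamma(55/6, 8127/80)
obs 12: x=1 → posterior Inverse-Gamma(29/3, 8487/80)
obs 13: x=3 → posterior Inverse-Gamma(61/6, 8527/80)

alpha=61/6, beta=8527/80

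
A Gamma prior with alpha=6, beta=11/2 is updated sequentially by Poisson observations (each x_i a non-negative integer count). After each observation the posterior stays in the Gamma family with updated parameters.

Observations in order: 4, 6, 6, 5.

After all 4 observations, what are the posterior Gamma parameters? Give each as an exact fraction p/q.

alpha=27, beta=19/2

obs 1: x=4 → posterior Gamma(10, 13/2)
obs 2: x=6 → posterior Gamma(16, 15/2)
obs 3: x=6 → posterior Gamma(22, 17/2)
obs 4: x=5 → posterior Gamma(27, 19/2)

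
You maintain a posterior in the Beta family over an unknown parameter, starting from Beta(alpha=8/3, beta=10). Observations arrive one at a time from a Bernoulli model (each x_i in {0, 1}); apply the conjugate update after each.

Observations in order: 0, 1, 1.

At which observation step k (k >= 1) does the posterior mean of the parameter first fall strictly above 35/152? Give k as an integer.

k = 2

obs 1: x=0 → posterior Beta(8/3, 11)
obs 2: x=1 → posterior Beta(11/3, 11)
obs 3: x=1 → posterior Beta(14/3, 11)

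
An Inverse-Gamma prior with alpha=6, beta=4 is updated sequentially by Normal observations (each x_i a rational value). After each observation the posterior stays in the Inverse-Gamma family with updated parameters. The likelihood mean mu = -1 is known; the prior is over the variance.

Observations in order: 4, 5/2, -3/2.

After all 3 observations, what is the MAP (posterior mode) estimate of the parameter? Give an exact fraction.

obs 1: x=4 → posterior Inverse-Gamma(13/2, 33/2)
obs 2: x=5/2 → posterior Inverse-Gamma(7, 181/8)
obs 3: x=-3/2 → posterior Inverse-Gamma(15/2, 91/4)

91/34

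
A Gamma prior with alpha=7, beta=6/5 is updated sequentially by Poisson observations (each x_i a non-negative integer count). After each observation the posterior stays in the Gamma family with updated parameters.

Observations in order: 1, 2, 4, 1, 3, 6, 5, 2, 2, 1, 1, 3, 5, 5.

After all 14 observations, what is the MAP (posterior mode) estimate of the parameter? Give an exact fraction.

235/76

obs 1: x=1 → posterior Gamma(8, 11/5)
obs 2: x=2 → posterior Gamma(10, 16/5)
obs 3: x=4 → posterior Gamma(14, 21/5)
obs 4: x=1 → posterior Gamma(15, 26/5)
obs 5: x=3 → posterior Gamma(18, 31/5)
obs 6: x=6 → posterior Gamma(24, 36/5)
obs 7: x=5 → posterior Gamma(29, 41/5)
obs 8: x=2 → posterior Gamma(31, 46/5)
obs 9: x=2 → posterior Gamma(33, 51/5)
obs 10: x=1 → posterior Gamma(34, 56/5)
obs 11: x=1 → posterior Gamma(35, 61/5)
obs 12: x=3 → posterior Gamma(38, 66/5)
obs 13: x=5 → posterior Gamma(43, 71/5)
obs 14: x=5 → posterior Gamma(48, 76/5)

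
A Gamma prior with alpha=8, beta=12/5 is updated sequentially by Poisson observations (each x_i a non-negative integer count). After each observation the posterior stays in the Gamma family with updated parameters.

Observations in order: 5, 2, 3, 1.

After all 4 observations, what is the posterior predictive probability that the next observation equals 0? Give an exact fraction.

39614081257132168796771975168/624931990990842127748277129373

obs 1: x=5 → posterior Gamma(13, 17/5)
obs 2: x=2 → posterior Gamma(15, 22/5)
obs 3: x=3 → posterior Gamma(18, 27/5)
obs 4: x=1 → posterior Gamma(19, 32/5)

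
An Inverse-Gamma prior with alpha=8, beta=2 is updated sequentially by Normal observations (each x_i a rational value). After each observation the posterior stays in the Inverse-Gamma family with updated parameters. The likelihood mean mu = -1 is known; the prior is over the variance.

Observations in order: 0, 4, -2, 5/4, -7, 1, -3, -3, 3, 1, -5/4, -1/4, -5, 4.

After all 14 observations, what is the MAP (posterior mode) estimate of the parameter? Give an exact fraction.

obs 1: x=0 → posterior Inverse-Gamma(17/2, 5/2)
obs 2: x=4 → posterior Inverse-Gamma(9, 15)
obs 3: x=-2 → posterior Inverse-Gamma(19/2, 31/2)
obs 4: x=5/4 → posterior Inverse-Gamma(10, 577/32)
obs 5: x=-7 → posterior Inverse-Gamma(21/2, 1153/32)
obs 6: x=1 → posterior Inverse-Gamma(11, 1217/32)
obs 7: x=-3 → posterior Inverse-Gamma(23/2, 1281/32)
obs 8: x=-3 → posterior Inverse-Gamma(12, 1345/32)
obs 9: x=3 → posterior Inverse-Gamma(25/2, 1601/32)
obs 10: x=1 → posterior Inverse-Gamma(13, 1665/32)
obs 11: x=-5/4 → posterior Inverse-Gamma(27/2, 833/16)
obs 12: x=-1/4 → posterior Inverse-Gamma(14, 1675/32)
obs 13: x=-5 → posterior Inverse-Gamma(29/2, 1931/32)
obs 14: x=4 → posterior Inverse-Gamma(15, 2331/32)

2331/512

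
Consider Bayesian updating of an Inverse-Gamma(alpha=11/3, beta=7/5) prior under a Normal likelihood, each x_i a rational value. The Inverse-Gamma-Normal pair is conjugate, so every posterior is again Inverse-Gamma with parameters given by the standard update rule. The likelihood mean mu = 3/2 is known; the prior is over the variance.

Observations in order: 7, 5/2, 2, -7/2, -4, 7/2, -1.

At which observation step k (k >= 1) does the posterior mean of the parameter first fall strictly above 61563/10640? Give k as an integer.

k = 4

obs 1: x=7 → posterior Inverse-Gamma(25/6, 661/40)
obs 2: x=5/2 → posterior Inverse-Gamma(14/3, 681/40)
obs 3: x=2 → posterior Inverse-Gamma(31/6, 343/20)
obs 4: x=-7/2 → posterior Inverse-Gamma(17/3, 593/20)
obs 5: x=-4 → posterior Inverse-Gamma(37/6, 1791/40)
obs 6: x=7/2 → posterior Inverse-Gamma(20/3, 1871/40)
obs 7: x=-1 → posterior Inverse-Gamma(43/6, 499/10)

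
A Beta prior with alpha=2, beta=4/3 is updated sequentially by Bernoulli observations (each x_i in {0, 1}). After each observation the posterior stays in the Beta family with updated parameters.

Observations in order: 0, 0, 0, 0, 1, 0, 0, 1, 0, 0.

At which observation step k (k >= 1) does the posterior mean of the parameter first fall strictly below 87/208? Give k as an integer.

obs 1: x=0 → posterior Beta(2, 7/3)
obs 2: x=0 → posterior Beta(2, 10/3)
obs 3: x=0 → posterior Beta(2, 13/3)
obs 4: x=0 → posterior Beta(2, 16/3)
obs 5: x=1 → posterior Beta(3, 16/3)
obs 6: x=0 → posterior Beta(3, 19/3)
obs 7: x=0 → posterior Beta(3, 22/3)
obs 8: x=1 → posterior Beta(4, 22/3)
obs 9: x=0 → posterior Beta(4, 25/3)
obs 10: x=0 → posterior Beta(4, 28/3)

k = 2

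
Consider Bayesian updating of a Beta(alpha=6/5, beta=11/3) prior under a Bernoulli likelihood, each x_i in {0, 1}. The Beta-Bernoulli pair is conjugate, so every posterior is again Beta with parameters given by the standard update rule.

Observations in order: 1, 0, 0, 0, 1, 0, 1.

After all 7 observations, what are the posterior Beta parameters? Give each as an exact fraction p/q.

alpha=21/5, beta=23/3

obs 1: x=1 → posterior Beta(11/5, 11/3)
obs 2: x=0 → posterior Beta(11/5, 14/3)
obs 3: x=0 → posterior Beta(11/5, 17/3)
obs 4: x=0 → posterior Beta(11/5, 20/3)
obs 5: x=1 → posterior Beta(16/5, 20/3)
obs 6: x=0 → posterior Beta(16/5, 23/3)
obs 7: x=1 → posterior Beta(21/5, 23/3)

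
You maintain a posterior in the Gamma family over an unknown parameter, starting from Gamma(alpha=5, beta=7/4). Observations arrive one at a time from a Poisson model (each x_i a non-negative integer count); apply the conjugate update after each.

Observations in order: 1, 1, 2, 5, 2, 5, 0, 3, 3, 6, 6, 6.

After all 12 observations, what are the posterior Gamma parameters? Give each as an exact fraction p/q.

obs 1: x=1 → posterior Gamma(6, 11/4)
obs 2: x=1 → posterior Gamma(7, 15/4)
obs 3: x=2 → posterior Gamma(9, 19/4)
obs 4: x=5 → posterior Gamma(14, 23/4)
obs 5: x=2 → posterior Gamma(16, 27/4)
obs 6: x=5 → posterior Gamma(21, 31/4)
obs 7: x=0 → posterior Gamma(21, 35/4)
obs 8: x=3 → posterior Gamma(24, 39/4)
obs 9: x=3 → posterior Gamma(27, 43/4)
obs 10: x=6 → posterior Gamma(33, 47/4)
obs 11: x=6 → posterior Gamma(39, 51/4)
obs 12: x=6 → posterior Gamma(45, 55/4)

alpha=45, beta=55/4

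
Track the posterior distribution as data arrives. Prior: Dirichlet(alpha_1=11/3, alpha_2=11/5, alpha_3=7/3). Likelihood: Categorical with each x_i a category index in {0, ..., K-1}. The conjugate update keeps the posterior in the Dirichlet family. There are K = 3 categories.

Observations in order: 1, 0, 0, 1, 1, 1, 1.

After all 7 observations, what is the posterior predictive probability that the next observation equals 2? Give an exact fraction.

35/228

obs 1: x=1 → posterior Dirichlet(11/3, 16/5, 7/3)
obs 2: x=0 → posterior Dirichlet(14/3, 16/5, 7/3)
obs 3: x=0 → posterior Dirichlet(17/3, 16/5, 7/3)
obs 4: x=1 → posterior Dirichlet(17/3, 21/5, 7/3)
obs 5: x=1 → posterior Dirichlet(17/3, 26/5, 7/3)
obs 6: x=1 → posterior Dirichlet(17/3, 31/5, 7/3)
obs 7: x=1 → posterior Dirichlet(17/3, 36/5, 7/3)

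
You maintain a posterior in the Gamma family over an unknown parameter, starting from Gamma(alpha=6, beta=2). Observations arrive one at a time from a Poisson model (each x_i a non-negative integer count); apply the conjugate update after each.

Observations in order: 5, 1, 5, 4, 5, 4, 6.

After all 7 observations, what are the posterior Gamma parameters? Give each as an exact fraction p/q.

alpha=36, beta=9

obs 1: x=5 → posterior Gamma(11, 3)
obs 2: x=1 → posterior Gamma(12, 4)
obs 3: x=5 → posterior Gamma(17, 5)
obs 4: x=4 → posterior Gamma(21, 6)
obs 5: x=5 → posterior Gamma(26, 7)
obs 6: x=4 → posterior Gamma(30, 8)
obs 7: x=6 → posterior Gamma(36, 9)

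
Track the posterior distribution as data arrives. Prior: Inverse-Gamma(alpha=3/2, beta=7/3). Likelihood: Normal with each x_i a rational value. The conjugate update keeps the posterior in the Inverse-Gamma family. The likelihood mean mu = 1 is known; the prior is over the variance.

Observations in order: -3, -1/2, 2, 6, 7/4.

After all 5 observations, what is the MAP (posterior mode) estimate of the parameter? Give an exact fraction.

obs 1: x=-3 → posterior Inverse-Gamma(2, 31/3)
obs 2: x=-1/2 → posterior Inverse-Gamma(5/2, 275/24)
obs 3: x=2 → posterior Inverse-Gamma(3, 287/24)
obs 4: x=6 → posterior Inverse-Gamma(7/2, 587/24)
obs 5: x=7/4 → posterior Inverse-Gamma(4, 2375/96)

475/96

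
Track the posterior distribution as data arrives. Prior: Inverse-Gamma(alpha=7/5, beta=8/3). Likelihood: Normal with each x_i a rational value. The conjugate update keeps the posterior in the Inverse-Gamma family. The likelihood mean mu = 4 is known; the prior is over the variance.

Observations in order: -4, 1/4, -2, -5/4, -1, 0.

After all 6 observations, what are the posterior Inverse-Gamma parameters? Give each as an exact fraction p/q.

alpha=22/5, beta=4511/48

obs 1: x=-4 → posterior Inverse-Gamma(19/10, 104/3)
obs 2: x=1/4 → posterior Inverse-Gamma(12/5, 4003/96)
obs 3: x=-2 → posterior Inverse-Gamma(29/10, 5731/96)
obs 4: x=-5/4 → posterior Inverse-Gamma(17/5, 3527/48)
obs 5: x=-1 → posterior Inverse-Gamma(39/10, 4127/48)
obs 6: x=0 → posterior Inverse-Gamma(22/5, 4511/48)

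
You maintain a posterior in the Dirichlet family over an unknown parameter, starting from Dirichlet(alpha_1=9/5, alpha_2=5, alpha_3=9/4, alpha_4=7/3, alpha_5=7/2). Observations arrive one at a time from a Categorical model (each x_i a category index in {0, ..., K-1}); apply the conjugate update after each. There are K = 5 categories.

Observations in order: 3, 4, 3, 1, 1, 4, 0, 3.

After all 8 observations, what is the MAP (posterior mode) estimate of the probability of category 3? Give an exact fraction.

obs 1: x=3 → posterior Dirichlet(9/5, 5, 9/4, 10/3, 7/2)
obs 2: x=4 → posterior Dirichlet(9/5, 5, 9/4, 10/3, 9/2)
obs 3: x=3 → posterior Dirichlet(9/5, 5, 9/4, 13/3, 9/2)
obs 4: x=1 → posterior Dirichlet(9/5, 6, 9/4, 13/3, 9/2)
obs 5: x=1 → posterior Dirichlet(9/5, 7, 9/4, 13/3, 9/2)
obs 6: x=4 → posterior Dirichlet(9/5, 7, 9/4, 13/3, 11/2)
obs 7: x=0 → posterior Dirichlet(14/5, 7, 9/4, 13/3, 11/2)
obs 8: x=3 → posterior Dirichlet(14/5, 7, 9/4, 16/3, 11/2)

260/1073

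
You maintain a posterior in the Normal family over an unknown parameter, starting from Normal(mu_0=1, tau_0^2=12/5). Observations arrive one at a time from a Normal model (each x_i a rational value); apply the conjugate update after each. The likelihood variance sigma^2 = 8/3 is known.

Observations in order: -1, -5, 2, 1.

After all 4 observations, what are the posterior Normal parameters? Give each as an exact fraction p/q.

obs 1: x=-1 → posterior Normal(1/19, 24/19)
obs 2: x=-5 → posterior Normal(-11/7, 6/7)
obs 3: x=2 → posterior Normal(-26/37, 24/37)
obs 4: x=1 → posterior Normal(-17/46, 12/23)

mu_0=-17/46, tau_0^2=12/23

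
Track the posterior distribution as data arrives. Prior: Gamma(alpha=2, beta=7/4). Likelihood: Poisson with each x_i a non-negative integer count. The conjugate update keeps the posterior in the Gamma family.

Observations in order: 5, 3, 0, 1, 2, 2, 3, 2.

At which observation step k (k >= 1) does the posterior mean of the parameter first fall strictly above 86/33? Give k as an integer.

obs 1: x=5 → posterior Gamma(7, 11/4)
obs 2: x=3 → posterior Gamma(10, 15/4)
obs 3: x=0 → posterior Gamma(10, 19/4)
obs 4: x=1 → posterior Gamma(11, 23/4)
obs 5: x=2 → posterior Gamma(13, 27/4)
obs 6: x=2 → posterior Gamma(15, 31/4)
obs 7: x=3 → posterior Gamma(18, 35/4)
obs 8: x=2 → posterior Gamma(20, 39/4)

k = 2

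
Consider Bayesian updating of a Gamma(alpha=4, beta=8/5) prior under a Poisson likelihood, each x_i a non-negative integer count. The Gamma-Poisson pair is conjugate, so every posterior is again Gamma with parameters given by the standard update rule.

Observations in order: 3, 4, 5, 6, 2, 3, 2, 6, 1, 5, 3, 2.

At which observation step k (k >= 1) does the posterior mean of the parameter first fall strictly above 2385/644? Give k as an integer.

k = 4

obs 1: x=3 → posterior Gamma(7, 13/5)
obs 2: x=4 → posterior Gamma(11, 18/5)
obs 3: x=5 → posterior Gamma(16, 23/5)
obs 4: x=6 → posterior Gamma(22, 28/5)
obs 5: x=2 → posterior Gamma(24, 33/5)
obs 6: x=3 → posterior Gamma(27, 38/5)
obs 7: x=2 → posterior Gamma(29, 43/5)
obs 8: x=6 → posterior Gamma(35, 48/5)
obs 9: x=1 → posterior Gamma(36, 53/5)
obs 10: x=5 → posterior Gamma(41, 58/5)
obs 11: x=3 → posterior Gamma(44, 63/5)
obs 12: x=2 → posterior Gamma(46, 68/5)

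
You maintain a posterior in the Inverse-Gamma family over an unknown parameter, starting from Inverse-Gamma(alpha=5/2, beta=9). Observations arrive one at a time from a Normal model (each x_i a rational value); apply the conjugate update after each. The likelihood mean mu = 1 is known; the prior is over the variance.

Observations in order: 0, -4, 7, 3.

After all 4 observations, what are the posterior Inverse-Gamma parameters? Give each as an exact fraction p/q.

obs 1: x=0 → posterior Inverse-Gamma(3, 19/2)
obs 2: x=-4 → posterior Inverse-Gamma(7/2, 22)
obs 3: x=7 → posterior Inverse-Gamma(4, 40)
obs 4: x=3 → posterior Inverse-Gamma(9/2, 42)

alpha=9/2, beta=42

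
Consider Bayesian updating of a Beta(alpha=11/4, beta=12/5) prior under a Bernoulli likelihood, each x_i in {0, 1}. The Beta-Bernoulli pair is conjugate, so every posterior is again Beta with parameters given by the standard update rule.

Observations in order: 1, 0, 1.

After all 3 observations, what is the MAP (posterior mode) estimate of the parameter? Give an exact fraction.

25/41

obs 1: x=1 → posterior Beta(15/4, 12/5)
obs 2: x=0 → posterior Beta(15/4, 17/5)
obs 3: x=1 → posterior Beta(19/4, 17/5)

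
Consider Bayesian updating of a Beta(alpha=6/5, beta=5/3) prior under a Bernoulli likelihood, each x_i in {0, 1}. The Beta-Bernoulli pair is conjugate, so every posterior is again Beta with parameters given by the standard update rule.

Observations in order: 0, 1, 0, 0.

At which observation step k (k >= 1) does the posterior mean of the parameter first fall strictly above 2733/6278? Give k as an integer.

k = 2

obs 1: x=0 → posterior Beta(6/5, 8/3)
obs 2: x=1 → posterior Beta(11/5, 8/3)
obs 3: x=0 → posterior Beta(11/5, 11/3)
obs 4: x=0 → posterior Beta(11/5, 14/3)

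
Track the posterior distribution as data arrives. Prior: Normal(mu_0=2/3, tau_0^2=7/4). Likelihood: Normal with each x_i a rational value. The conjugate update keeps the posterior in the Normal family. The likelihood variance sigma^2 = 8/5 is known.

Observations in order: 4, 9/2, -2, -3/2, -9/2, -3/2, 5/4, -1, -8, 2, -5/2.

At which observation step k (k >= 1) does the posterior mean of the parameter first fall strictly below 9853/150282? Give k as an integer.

k = 6

obs 1: x=4 → posterior Normal(484/201, 56/67)
obs 2: x=9/2 → posterior Normal(1913/612, 28/51)
obs 3: x=-2 → posterior Normal(1493/822, 56/137)
obs 4: x=-3/2 → posterior Normal(589/516, 14/43)
obs 5: x=-9/2 → posterior Normal(233/1242, 56/207)
obs 6: x=-3/2 → posterior Normal(-41/726, 28/121)
obs 7: x=5/4 → posterior Normal(361/3324, 56/277)
obs 8: x=-1 → posterior Normal(-59/3744, 7/39)
obs 9: x=-8 → posterior Normal(-3419/4164, 56/347)
obs 10: x=2 → posterior Normal(-2579/4584, 28/191)
obs 11: x=-5/2 → posterior Normal(-3629/5004, 56/417)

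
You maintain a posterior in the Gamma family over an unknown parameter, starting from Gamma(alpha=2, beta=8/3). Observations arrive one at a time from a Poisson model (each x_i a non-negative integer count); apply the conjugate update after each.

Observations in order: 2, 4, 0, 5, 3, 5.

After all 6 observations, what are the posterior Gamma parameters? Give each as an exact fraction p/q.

obs 1: x=2 → posterior Gamma(4, 11/3)
obs 2: x=4 → posterior Gamma(8, 14/3)
obs 3: x=0 → posterior Gamma(8, 17/3)
obs 4: x=5 → posterior Gamma(13, 20/3)
obs 5: x=3 → posterior Gamma(16, 23/3)
obs 6: x=5 → posterior Gamma(21, 26/3)

alpha=21, beta=26/3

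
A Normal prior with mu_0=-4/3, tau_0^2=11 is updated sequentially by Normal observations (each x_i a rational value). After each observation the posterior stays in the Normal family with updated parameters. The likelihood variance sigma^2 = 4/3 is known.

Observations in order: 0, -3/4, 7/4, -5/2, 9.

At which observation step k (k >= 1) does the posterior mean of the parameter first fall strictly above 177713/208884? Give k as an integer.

obs 1: x=0 → posterior Normal(-16/111, 44/37)
obs 2: x=-3/4 → posterior Normal(-361/840, 22/35)
obs 3: x=7/4 → posterior Normal(83/309, 44/103)
obs 4: x=-5/2 → posterior Normal(-329/816, 11/34)
obs 5: x=9 → posterior Normal(1453/1014, 44/169)

k = 5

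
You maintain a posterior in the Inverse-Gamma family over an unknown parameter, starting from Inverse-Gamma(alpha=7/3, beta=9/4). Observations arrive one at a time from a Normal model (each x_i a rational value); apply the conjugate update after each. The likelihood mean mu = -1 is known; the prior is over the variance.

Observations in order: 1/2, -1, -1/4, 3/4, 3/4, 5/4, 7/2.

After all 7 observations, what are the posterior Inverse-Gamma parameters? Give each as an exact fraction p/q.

alpha=35/6, beta=155/8

obs 1: x=1/2 → posterior Inverse-Gamma(17/6, 27/8)
obs 2: x=-1 → posterior Inverse-Gamma(10/3, 27/8)
obs 3: x=-1/4 → posterior Inverse-Gamma(23/6, 117/32)
obs 4: x=3/4 → posterior Inverse-Gamma(13/3, 83/16)
obs 5: x=3/4 → posterior Inverse-Gamma(29/6, 215/32)
obs 6: x=5/4 → posterior Inverse-Gamma(16/3, 37/4)
obs 7: x=7/2 → posterior Inverse-Gamma(35/6, 155/8)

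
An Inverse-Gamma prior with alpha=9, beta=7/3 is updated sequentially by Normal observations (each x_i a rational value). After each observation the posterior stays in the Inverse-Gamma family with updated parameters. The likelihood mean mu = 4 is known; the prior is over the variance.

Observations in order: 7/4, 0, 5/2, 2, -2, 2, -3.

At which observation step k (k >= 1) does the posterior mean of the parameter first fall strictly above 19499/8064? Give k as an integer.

k = 5

obs 1: x=7/4 → posterior Inverse-Gamma(19/2, 467/96)
obs 2: x=0 → posterior Inverse-Gamma(10, 1235/96)
obs 3: x=5/2 → posterior Inverse-Gamma(21/2, 1343/96)
obs 4: x=2 → posterior Inverse-Gamma(11, 1535/96)
obs 5: x=-2 → posterior Inverse-Gamma(23/2, 3263/96)
obs 6: x=2 → posterior Inverse-Gamma(12, 3455/96)
obs 7: x=-3 → posterior Inverse-Gamma(25/2, 5807/96)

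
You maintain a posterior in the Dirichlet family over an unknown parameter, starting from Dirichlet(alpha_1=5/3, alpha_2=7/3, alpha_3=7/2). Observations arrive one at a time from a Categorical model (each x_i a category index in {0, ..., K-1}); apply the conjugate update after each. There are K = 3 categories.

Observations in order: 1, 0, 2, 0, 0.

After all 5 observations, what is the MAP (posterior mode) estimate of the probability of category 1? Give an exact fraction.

obs 1: x=1 → posterior Dirichlet(5/3, 10/3, 7/2)
obs 2: x=0 → posterior Dirichlet(8/3, 10/3, 7/2)
obs 3: x=2 → posterior Dirichlet(8/3, 10/3, 9/2)
obs 4: x=0 → posterior Dirichlet(11/3, 10/3, 9/2)
obs 5: x=0 → posterior Dirichlet(14/3, 10/3, 9/2)

14/57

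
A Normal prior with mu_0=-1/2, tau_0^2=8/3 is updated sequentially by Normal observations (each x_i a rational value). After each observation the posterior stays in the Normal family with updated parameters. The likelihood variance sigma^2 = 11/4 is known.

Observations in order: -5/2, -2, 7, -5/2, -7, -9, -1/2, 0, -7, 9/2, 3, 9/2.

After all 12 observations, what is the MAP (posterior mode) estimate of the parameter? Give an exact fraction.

-769/834

obs 1: x=-5/2 → posterior Normal(-193/130, 88/65)
obs 2: x=-2 → posterior Normal(-321/194, 88/97)
obs 3: x=7 → posterior Normal(127/258, 88/129)
obs 4: x=-5/2 → posterior Normal(-33/322, 88/161)
obs 5: x=-7 → posterior Normal(-481/386, 88/193)
obs 6: x=-9 → posterior Normal(-1057/450, 88/225)
obs 7: x=-1/2 → posterior Normal(-1089/514, 88/257)
obs 8: x=0 → posterior Normal(-1089/578, 88/289)
obs 9: x=-7 → posterior Normal(-1537/642, 88/321)
obs 10: x=9/2 → posterior Normal(-1249/706, 88/353)
obs 11: x=3 → posterior Normal(-151/110, 8/35)
obs 12: x=9/2 → posterior Normal(-769/834, 88/417)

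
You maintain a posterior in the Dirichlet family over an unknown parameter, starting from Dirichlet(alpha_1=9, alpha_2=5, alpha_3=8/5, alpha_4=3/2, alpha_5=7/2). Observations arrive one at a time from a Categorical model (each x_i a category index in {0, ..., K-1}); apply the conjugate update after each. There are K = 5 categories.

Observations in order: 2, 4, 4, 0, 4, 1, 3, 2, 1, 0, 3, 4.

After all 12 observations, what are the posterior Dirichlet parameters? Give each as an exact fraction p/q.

alpha_1=11, alpha_2=7, alpha_3=18/5, alpha_4=7/2, alpha_5=15/2

obs 1: x=2 → posterior Dirichlet(9, 5, 13/5, 3/2, 7/2)
obs 2: x=4 → posterior Dirichlet(9, 5, 13/5, 3/2, 9/2)
obs 3: x=4 → posterior Dirichlet(9, 5, 13/5, 3/2, 11/2)
obs 4: x=0 → posterior Dirichlet(10, 5, 13/5, 3/2, 11/2)
obs 5: x=4 → posterior Dirichlet(10, 5, 13/5, 3/2, 13/2)
obs 6: x=1 → posterior Dirichlet(10, 6, 13/5, 3/2, 13/2)
obs 7: x=3 → posterior Dirichlet(10, 6, 13/5, 5/2, 13/2)
obs 8: x=2 → posterior Dirichlet(10, 6, 18/5, 5/2, 13/2)
obs 9: x=1 → posterior Dirichlet(10, 7, 18/5, 5/2, 13/2)
obs 10: x=0 → posterior Dirichlet(11, 7, 18/5, 5/2, 13/2)
obs 11: x=3 → posterior Dirichlet(11, 7, 18/5, 7/2, 13/2)
obs 12: x=4 → posterior Dirichlet(11, 7, 18/5, 7/2, 15/2)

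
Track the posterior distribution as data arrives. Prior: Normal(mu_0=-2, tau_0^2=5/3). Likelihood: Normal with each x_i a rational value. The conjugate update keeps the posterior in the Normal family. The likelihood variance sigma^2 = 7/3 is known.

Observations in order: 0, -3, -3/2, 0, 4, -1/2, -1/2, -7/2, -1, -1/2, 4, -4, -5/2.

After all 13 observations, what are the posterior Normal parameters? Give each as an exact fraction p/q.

obs 1: x=0 → posterior Normal(-7/6, 35/36)
obs 2: x=-3 → posterior Normal(-29/17, 35/51)
obs 3: x=-3/2 → posterior Normal(-73/44, 35/66)
obs 4: x=0 → posterior Normal(-73/54, 35/81)
obs 5: x=4 → posterior Normal(-33/64, 35/96)
obs 6: x=-1/2 → posterior Normal(-19/37, 35/111)
obs 7: x=-1/2 → posterior Normal(-43/84, 5/18)
obs 8: x=-7/2 → posterior Normal(-39/47, 35/141)
obs 9: x=-1 → posterior Normal(-11/13, 35/156)
obs 10: x=-1/2 → posterior Normal(-31/38, 35/171)
obs 11: x=4 → posterior Normal(-53/124, 35/186)
obs 12: x=-4 → posterior Normal(-93/134, 35/201)
obs 13: x=-5/2 → posterior Normal(-59/72, 35/216)

mu_0=-59/72, tau_0^2=35/216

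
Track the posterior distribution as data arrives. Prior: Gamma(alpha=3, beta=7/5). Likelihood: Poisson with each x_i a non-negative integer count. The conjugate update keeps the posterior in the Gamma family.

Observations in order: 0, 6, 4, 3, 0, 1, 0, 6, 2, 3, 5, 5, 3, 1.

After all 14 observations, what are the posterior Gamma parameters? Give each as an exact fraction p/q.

obs 1: x=0 → posterior Gamma(3, 12/5)
obs 2: x=6 → posterior Gamma(9, 17/5)
obs 3: x=4 → posterior Gamma(13, 22/5)
obs 4: x=3 → posterior Gamma(16, 27/5)
obs 5: x=0 → posterior Gamma(16, 32/5)
obs 6: x=1 → posterior Gamma(17, 37/5)
obs 7: x=0 → posterior Gamma(17, 42/5)
obs 8: x=6 → posterior Gamma(23, 47/5)
obs 9: x=2 → posterior Gamma(25, 52/5)
obs 10: x=3 → posterior Gamma(28, 57/5)
obs 11: x=5 → posterior Gamma(33, 62/5)
obs 12: x=5 → posterior Gamma(38, 67/5)
obs 13: x=3 → posterior Gamma(41, 72/5)
obs 14: x=1 → posterior Gamma(42, 77/5)

alpha=42, beta=77/5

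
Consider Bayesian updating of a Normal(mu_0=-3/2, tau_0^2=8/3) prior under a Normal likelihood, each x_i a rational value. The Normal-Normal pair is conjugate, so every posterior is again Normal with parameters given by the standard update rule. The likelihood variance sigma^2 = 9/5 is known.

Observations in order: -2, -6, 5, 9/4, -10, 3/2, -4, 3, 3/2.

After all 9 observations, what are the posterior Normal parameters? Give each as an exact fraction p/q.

mu_0=-781/774, tau_0^2=8/43

obs 1: x=-2 → posterior Normal(-241/134, 72/67)
obs 2: x=-6 → posterior Normal(-721/214, 72/107)
obs 3: x=5 → posterior Normal(-107/98, 24/49)
obs 4: x=9/4 → posterior Normal(-141/374, 72/187)
obs 5: x=-10 → posterior Normal(-941/454, 72/227)
obs 6: x=3/2 → posterior Normal(-821/534, 24/89)
obs 7: x=-4 → posterior Normal(-1141/614, 72/307)
obs 8: x=3 → posterior Normal(-901/694, 72/347)
obs 9: x=3/2 → posterior Normal(-781/774, 8/43)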